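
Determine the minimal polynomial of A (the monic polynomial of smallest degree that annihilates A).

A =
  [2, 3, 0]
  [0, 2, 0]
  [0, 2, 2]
x^2 - 4*x + 4

The characteristic polynomial is χ_A(x) = (x - 2)^3, so the eigenvalues are known. The minimal polynomial is
  m_A(x) = Π_λ (x − λ)^{k_λ}
where k_λ is the size of the *largest* Jordan block for λ (equivalently, the smallest k with (A − λI)^k v = 0 for every generalised eigenvector v of λ).

  λ = 2: largest Jordan block has size 2, contributing (x − 2)^2

So m_A(x) = (x - 2)^2 = x^2 - 4*x + 4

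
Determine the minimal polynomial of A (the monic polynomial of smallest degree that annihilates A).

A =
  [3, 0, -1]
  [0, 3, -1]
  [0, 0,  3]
x^2 - 6*x + 9

The characteristic polynomial is χ_A(x) = (x - 3)^3, so the eigenvalues are known. The minimal polynomial is
  m_A(x) = Π_λ (x − λ)^{k_λ}
where k_λ is the size of the *largest* Jordan block for λ (equivalently, the smallest k with (A − λI)^k v = 0 for every generalised eigenvector v of λ).

  λ = 3: largest Jordan block has size 2, contributing (x − 3)^2

So m_A(x) = (x - 3)^2 = x^2 - 6*x + 9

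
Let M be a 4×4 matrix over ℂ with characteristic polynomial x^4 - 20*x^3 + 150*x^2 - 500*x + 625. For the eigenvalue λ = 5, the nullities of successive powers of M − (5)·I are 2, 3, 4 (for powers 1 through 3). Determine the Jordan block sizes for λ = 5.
Block sizes for λ = 5: [3, 1]

From the dimensions of kernels of powers, the number of Jordan blocks of size at least j is d_j − d_{j−1} where d_j = dim ker(N^j) (with d_0 = 0). Computing the differences gives [2, 1, 1].
The number of blocks of size exactly k is (#blocks of size ≥ k) − (#blocks of size ≥ k + 1), so the partition is: 1 block(s) of size 1, 1 block(s) of size 3.
In nonincreasing order the block sizes are [3, 1].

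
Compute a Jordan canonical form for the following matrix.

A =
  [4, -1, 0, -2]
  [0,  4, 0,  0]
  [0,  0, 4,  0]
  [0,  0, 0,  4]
J_2(4) ⊕ J_1(4) ⊕ J_1(4)

The characteristic polynomial is
  det(x·I − A) = x^4 - 16*x^3 + 96*x^2 - 256*x + 256 = (x - 4)^4

Eigenvalues and multiplicities (the geometric multiplicity of λ is n − rank(A − λI), which equals the number of Jordan blocks for λ):
  λ = 4: algebraic multiplicity = 4, geometric multiplicity = 3

Determining the block sizes for each eigenvalue:
  λ = 4: 3 blocks summing to 4 forces exactly one block of size 2 and the rest size 1 → block sizes [2, 1, 1]

Assembling the blocks gives a Jordan form
J =
  [4, 1, 0, 0]
  [0, 4, 0, 0]
  [0, 0, 4, 0]
  [0, 0, 0, 4]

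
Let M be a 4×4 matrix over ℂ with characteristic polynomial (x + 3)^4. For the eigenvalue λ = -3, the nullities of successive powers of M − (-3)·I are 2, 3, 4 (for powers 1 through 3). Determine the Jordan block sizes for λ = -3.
Block sizes for λ = -3: [3, 1]

From the dimensions of kernels of powers, the number of Jordan blocks of size at least j is d_j − d_{j−1} where d_j = dim ker(N^j) (with d_0 = 0). Computing the differences gives [2, 1, 1].
The number of blocks of size exactly k is (#blocks of size ≥ k) − (#blocks of size ≥ k + 1), so the partition is: 1 block(s) of size 1, 1 block(s) of size 3.
In nonincreasing order the block sizes are [3, 1].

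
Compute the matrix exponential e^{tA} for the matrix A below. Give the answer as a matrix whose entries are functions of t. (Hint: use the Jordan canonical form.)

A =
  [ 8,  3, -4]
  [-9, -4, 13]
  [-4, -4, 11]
e^{tA} =
  [-t^2*exp(5*t) + 3*t*exp(5*t) + exp(5*t), -t^2*exp(5*t) + 3*t*exp(5*t), 3*t^2*exp(5*t)/2 - 4*t*exp(5*t)]
  [t^2*exp(5*t) - 9*t*exp(5*t), t^2*exp(5*t) - 9*t*exp(5*t) + exp(5*t), -3*t^2*exp(5*t)/2 + 13*t*exp(5*t)]
  [-4*t*exp(5*t), -4*t*exp(5*t), 6*t*exp(5*t) + exp(5*t)]

Strategy: write A = P · J · P⁻¹ where J is a Jordan canonical form, so e^{tA} = P · e^{tJ} · P⁻¹, and e^{tJ} can be computed block-by-block.

A has Jordan form
J =
  [5, 1, 0]
  [0, 5, 1]
  [0, 0, 5]
(up to reordering of blocks).

Per-block formulas:
  For a 3×3 Jordan block J_3(5): exp(t · J_3(5)) = e^(5t)·(I + t·N + (t^2/2)·N^2), where N is the 3×3 nilpotent shift.

After assembling e^{tJ} and conjugating by P, we get:

e^{tA} =
  [-t^2*exp(5*t) + 3*t*exp(5*t) + exp(5*t), -t^2*exp(5*t) + 3*t*exp(5*t), 3*t^2*exp(5*t)/2 - 4*t*exp(5*t)]
  [t^2*exp(5*t) - 9*t*exp(5*t), t^2*exp(5*t) - 9*t*exp(5*t) + exp(5*t), -3*t^2*exp(5*t)/2 + 13*t*exp(5*t)]
  [-4*t*exp(5*t), -4*t*exp(5*t), 6*t*exp(5*t) + exp(5*t)]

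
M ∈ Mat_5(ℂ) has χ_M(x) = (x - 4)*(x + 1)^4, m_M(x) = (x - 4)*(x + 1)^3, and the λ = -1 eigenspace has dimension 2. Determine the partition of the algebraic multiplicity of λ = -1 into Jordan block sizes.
Block sizes for λ = -1: [3, 1]

Step 1 — from the characteristic polynomial, algebraic multiplicity of λ = -1 is 4. From dim ker(M − (-1)·I) = 2, there are exactly 2 Jordan blocks for λ = -1.
Step 2 — from the minimal polynomial, the factor (x + 1)^3 tells us the largest block for λ = -1 has size 3.
Step 3 — with total size 4, 2 blocks, and largest block 3, the block sizes (in nonincreasing order) are [3, 1].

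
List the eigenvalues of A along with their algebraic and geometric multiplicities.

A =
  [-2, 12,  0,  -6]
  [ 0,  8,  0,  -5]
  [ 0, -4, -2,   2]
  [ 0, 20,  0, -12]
λ = -2: alg = 4, geom = 3

Step 1 — factor the characteristic polynomial to read off the algebraic multiplicities:
  χ_A(x) = (x + 2)^4

Step 2 — compute geometric multiplicities via the rank-nullity identity g(λ) = n − rank(A − λI):
  rank(A − (-2)·I) = 1, so dim ker(A − (-2)·I) = n − 1 = 3

Summary:
  λ = -2: algebraic multiplicity = 4, geometric multiplicity = 3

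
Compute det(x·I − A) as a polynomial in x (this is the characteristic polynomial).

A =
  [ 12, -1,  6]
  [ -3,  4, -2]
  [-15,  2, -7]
x^3 - 9*x^2 + 27*x - 27

Expanding det(x·I − A) (e.g. by cofactor expansion or by noting that A is similar to its Jordan form J, which has the same characteristic polynomial as A) gives
  χ_A(x) = x^3 - 9*x^2 + 27*x - 27
which factors as (x - 3)^3. The eigenvalues (with algebraic multiplicities) are λ = 3 with multiplicity 3.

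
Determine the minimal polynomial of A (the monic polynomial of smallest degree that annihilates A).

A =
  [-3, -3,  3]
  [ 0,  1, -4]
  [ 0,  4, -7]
x^2 + 6*x + 9

The characteristic polynomial is χ_A(x) = (x + 3)^3, so the eigenvalues are known. The minimal polynomial is
  m_A(x) = Π_λ (x − λ)^{k_λ}
where k_λ is the size of the *largest* Jordan block for λ (equivalently, the smallest k with (A − λI)^k v = 0 for every generalised eigenvector v of λ).

  λ = -3: largest Jordan block has size 2, contributing (x + 3)^2

So m_A(x) = (x + 3)^2 = x^2 + 6*x + 9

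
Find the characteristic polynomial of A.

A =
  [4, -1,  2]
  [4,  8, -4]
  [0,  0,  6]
x^3 - 18*x^2 + 108*x - 216

Expanding det(x·I − A) (e.g. by cofactor expansion or by noting that A is similar to its Jordan form J, which has the same characteristic polynomial as A) gives
  χ_A(x) = x^3 - 18*x^2 + 108*x - 216
which factors as (x - 6)^3. The eigenvalues (with algebraic multiplicities) are λ = 6 with multiplicity 3.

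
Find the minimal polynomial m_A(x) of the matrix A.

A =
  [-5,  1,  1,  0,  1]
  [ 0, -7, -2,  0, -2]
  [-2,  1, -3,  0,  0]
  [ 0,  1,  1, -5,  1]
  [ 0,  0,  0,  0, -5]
x^3 + 15*x^2 + 75*x + 125

The characteristic polynomial is χ_A(x) = (x + 5)^5, so the eigenvalues are known. The minimal polynomial is
  m_A(x) = Π_λ (x − λ)^{k_λ}
where k_λ is the size of the *largest* Jordan block for λ (equivalently, the smallest k with (A − λI)^k v = 0 for every generalised eigenvector v of λ).

  λ = -5: largest Jordan block has size 3, contributing (x + 5)^3

So m_A(x) = (x + 5)^3 = x^3 + 15*x^2 + 75*x + 125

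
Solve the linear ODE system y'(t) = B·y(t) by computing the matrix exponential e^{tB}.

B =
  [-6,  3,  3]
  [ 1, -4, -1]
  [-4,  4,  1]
e^{tB} =
  [-3*t*exp(-3*t) + exp(-3*t), 3*t*exp(-3*t), 3*t*exp(-3*t)]
  [t*exp(-3*t), -t*exp(-3*t) + exp(-3*t), -t*exp(-3*t)]
  [-4*t*exp(-3*t), 4*t*exp(-3*t), 4*t*exp(-3*t) + exp(-3*t)]

Strategy: write B = P · J · P⁻¹ where J is a Jordan canonical form, so e^{tB} = P · e^{tJ} · P⁻¹, and e^{tJ} can be computed block-by-block.

B has Jordan form
J =
  [-3,  1,  0]
  [ 0, -3,  0]
  [ 0,  0, -3]
(up to reordering of blocks).

Per-block formulas:
  For a 1×1 block at λ = -3: exp(t · [-3]) = [e^(-3t)].
  For a 2×2 Jordan block J_2(-3): exp(t · J_2(-3)) = e^(-3t)·(I + t·N), where N is the 2×2 nilpotent shift.

After assembling e^{tJ} and conjugating by P, we get:

e^{tB} =
  [-3*t*exp(-3*t) + exp(-3*t), 3*t*exp(-3*t), 3*t*exp(-3*t)]
  [t*exp(-3*t), -t*exp(-3*t) + exp(-3*t), -t*exp(-3*t)]
  [-4*t*exp(-3*t), 4*t*exp(-3*t), 4*t*exp(-3*t) + exp(-3*t)]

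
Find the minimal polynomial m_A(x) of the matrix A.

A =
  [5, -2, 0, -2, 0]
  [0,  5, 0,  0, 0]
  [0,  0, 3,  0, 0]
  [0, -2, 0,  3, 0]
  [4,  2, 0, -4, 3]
x^2 - 8*x + 15

The characteristic polynomial is χ_A(x) = (x - 5)^2*(x - 3)^3, so the eigenvalues are known. The minimal polynomial is
  m_A(x) = Π_λ (x − λ)^{k_λ}
where k_λ is the size of the *largest* Jordan block for λ (equivalently, the smallest k with (A − λI)^k v = 0 for every generalised eigenvector v of λ).

  λ = 3: largest Jordan block has size 1, contributing (x − 3)
  λ = 5: largest Jordan block has size 1, contributing (x − 5)

So m_A(x) = (x - 5)*(x - 3) = x^2 - 8*x + 15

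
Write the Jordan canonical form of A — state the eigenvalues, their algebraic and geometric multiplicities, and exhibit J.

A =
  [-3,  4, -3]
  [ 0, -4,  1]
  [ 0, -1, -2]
J_3(-3)

The characteristic polynomial is
  det(x·I − A) = x^3 + 9*x^2 + 27*x + 27 = (x + 3)^3

Eigenvalues and multiplicities (the geometric multiplicity of λ is n − rank(A − λI), which equals the number of Jordan blocks for λ):
  λ = -3: algebraic multiplicity = 3, geometric multiplicity = 1

Determining the block sizes for each eigenvalue:
  λ = -3: one block (gm = 1), so the single block has size am = 3 → block sizes [3]

Assembling the blocks gives a Jordan form
J =
  [-3,  1,  0]
  [ 0, -3,  1]
  [ 0,  0, -3]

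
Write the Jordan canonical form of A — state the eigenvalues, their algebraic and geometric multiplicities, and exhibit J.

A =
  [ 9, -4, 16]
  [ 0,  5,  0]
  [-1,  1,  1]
J_2(5) ⊕ J_1(5)

The characteristic polynomial is
  det(x·I − A) = x^3 - 15*x^2 + 75*x - 125 = (x - 5)^3

Eigenvalues and multiplicities (the geometric multiplicity of λ is n − rank(A − λI), which equals the number of Jordan blocks for λ):
  λ = 5: algebraic multiplicity = 3, geometric multiplicity = 2

Determining the block sizes for each eigenvalue:
  λ = 5: 2 blocks summing to 3 forces exactly one block of size 2 and the rest size 1 → block sizes [2, 1]

Assembling the blocks gives a Jordan form
J =
  [5, 1, 0]
  [0, 5, 0]
  [0, 0, 5]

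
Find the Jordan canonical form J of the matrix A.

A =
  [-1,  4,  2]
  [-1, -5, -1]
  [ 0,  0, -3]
J_2(-3) ⊕ J_1(-3)

The characteristic polynomial is
  det(x·I − A) = x^3 + 9*x^2 + 27*x + 27 = (x + 3)^3

Eigenvalues and multiplicities (the geometric multiplicity of λ is n − rank(A − λI), which equals the number of Jordan blocks for λ):
  λ = -3: algebraic multiplicity = 3, geometric multiplicity = 2

Determining the block sizes for each eigenvalue:
  λ = -3: 2 blocks summing to 3 forces exactly one block of size 2 and the rest size 1 → block sizes [2, 1]

Assembling the blocks gives a Jordan form
J =
  [-3,  1,  0]
  [ 0, -3,  0]
  [ 0,  0, -3]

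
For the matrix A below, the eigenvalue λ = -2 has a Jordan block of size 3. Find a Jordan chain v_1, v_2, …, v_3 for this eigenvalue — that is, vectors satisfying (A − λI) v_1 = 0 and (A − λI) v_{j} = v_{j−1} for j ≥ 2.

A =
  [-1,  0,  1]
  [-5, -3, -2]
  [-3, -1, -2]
A Jordan chain for λ = -2 of length 3:
v_1 = (-2, 6, 2)ᵀ
v_2 = (1, -5, -3)ᵀ
v_3 = (1, 0, 0)ᵀ

Let N = A − (-2)·I. We want v_3 with N^3 v_3 = 0 but N^2 v_3 ≠ 0; then v_{j-1} := N · v_j for j = 3, …, 2.

Pick v_3 = (1, 0, 0)ᵀ.
Then v_2 = N · v_3 = (1, -5, -3)ᵀ.
Then v_1 = N · v_2 = (-2, 6, 2)ᵀ.

Sanity check: (A − (-2)·I) v_1 = (0, 0, 0)ᵀ = 0. ✓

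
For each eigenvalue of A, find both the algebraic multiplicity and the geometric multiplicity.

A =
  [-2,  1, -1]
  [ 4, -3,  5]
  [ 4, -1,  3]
λ = -2: alg = 2, geom = 1; λ = 2: alg = 1, geom = 1

Step 1 — factor the characteristic polynomial to read off the algebraic multiplicities:
  χ_A(x) = (x - 2)*(x + 2)^2

Step 2 — compute geometric multiplicities via the rank-nullity identity g(λ) = n − rank(A − λI):
  rank(A − (-2)·I) = 2, so dim ker(A − (-2)·I) = n − 2 = 1
  rank(A − (2)·I) = 2, so dim ker(A − (2)·I) = n − 2 = 1

Summary:
  λ = -2: algebraic multiplicity = 2, geometric multiplicity = 1
  λ = 2: algebraic multiplicity = 1, geometric multiplicity = 1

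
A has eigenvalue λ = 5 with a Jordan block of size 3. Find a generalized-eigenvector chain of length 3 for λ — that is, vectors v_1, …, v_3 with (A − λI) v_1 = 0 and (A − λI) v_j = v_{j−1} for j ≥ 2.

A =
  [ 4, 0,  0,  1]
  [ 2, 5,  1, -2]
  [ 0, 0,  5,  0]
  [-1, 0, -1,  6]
A Jordan chain for λ = 5 of length 3:
v_1 = (-1, 2, 0, -1)ᵀ
v_2 = (0, 1, 0, -1)ᵀ
v_3 = (0, 0, 1, 0)ᵀ

Let N = A − (5)·I. We want v_3 with N^3 v_3 = 0 but N^2 v_3 ≠ 0; then v_{j-1} := N · v_j for j = 3, …, 2.

Pick v_3 = (0, 0, 1, 0)ᵀ.
Then v_2 = N · v_3 = (0, 1, 0, -1)ᵀ.
Then v_1 = N · v_2 = (-1, 2, 0, -1)ᵀ.

Sanity check: (A − (5)·I) v_1 = (0, 0, 0, 0)ᵀ = 0. ✓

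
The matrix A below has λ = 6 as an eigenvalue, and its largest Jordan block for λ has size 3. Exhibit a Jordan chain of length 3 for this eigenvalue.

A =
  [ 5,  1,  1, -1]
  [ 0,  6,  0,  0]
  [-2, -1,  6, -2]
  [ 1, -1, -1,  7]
A Jordan chain for λ = 6 of length 3:
v_1 = (-2, 0, 0, 2)ᵀ
v_2 = (-1, 0, -2, 1)ᵀ
v_3 = (1, 0, 0, 0)ᵀ

Let N = A − (6)·I. We want v_3 with N^3 v_3 = 0 but N^2 v_3 ≠ 0; then v_{j-1} := N · v_j for j = 3, …, 2.

Pick v_3 = (1, 0, 0, 0)ᵀ.
Then v_2 = N · v_3 = (-1, 0, -2, 1)ᵀ.
Then v_1 = N · v_2 = (-2, 0, 0, 2)ᵀ.

Sanity check: (A − (6)·I) v_1 = (0, 0, 0, 0)ᵀ = 0. ✓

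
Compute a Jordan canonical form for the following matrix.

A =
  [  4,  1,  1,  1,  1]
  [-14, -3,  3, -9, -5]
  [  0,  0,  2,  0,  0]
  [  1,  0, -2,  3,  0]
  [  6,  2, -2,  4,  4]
J_3(2) ⊕ J_1(2) ⊕ J_1(2)

The characteristic polynomial is
  det(x·I − A) = x^5 - 10*x^4 + 40*x^3 - 80*x^2 + 80*x - 32 = (x - 2)^5

Eigenvalues and multiplicities (the geometric multiplicity of λ is n − rank(A − λI), which equals the number of Jordan blocks for λ):
  λ = 2: algebraic multiplicity = 5, geometric multiplicity = 3

Determining the block sizes for each eigenvalue:
  λ = 2: with am = 5 and gm = 3, the partition is not yet determined (e.g. several partitions of 5 into 3 parts exist). Let N = A − (2)·I. Computing rank(N^1) = 2, rank(N^2) = 1, rank(N^3) = 0; the number of blocks of size ≥ j is rank(N^{j−1}) − rank(N^j), giving [3, 1, 1]. So we have 1 block(s) of size 3, 2 block(s) of size 1 → block sizes [3, 1, 1]

Assembling the blocks gives a Jordan form
J =
  [2, 1, 0, 0, 0]
  [0, 2, 1, 0, 0]
  [0, 0, 2, 0, 0]
  [0, 0, 0, 2, 0]
  [0, 0, 0, 0, 2]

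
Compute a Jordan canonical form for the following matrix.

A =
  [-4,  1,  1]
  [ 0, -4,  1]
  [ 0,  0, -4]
J_3(-4)

The characteristic polynomial is
  det(x·I − A) = x^3 + 12*x^2 + 48*x + 64 = (x + 4)^3

Eigenvalues and multiplicities (the geometric multiplicity of λ is n − rank(A − λI), which equals the number of Jordan blocks for λ):
  λ = -4: algebraic multiplicity = 3, geometric multiplicity = 1

Determining the block sizes for each eigenvalue:
  λ = -4: one block (gm = 1), so the single block has size am = 3 → block sizes [3]

Assembling the blocks gives a Jordan form
J =
  [-4,  1,  0]
  [ 0, -4,  1]
  [ 0,  0, -4]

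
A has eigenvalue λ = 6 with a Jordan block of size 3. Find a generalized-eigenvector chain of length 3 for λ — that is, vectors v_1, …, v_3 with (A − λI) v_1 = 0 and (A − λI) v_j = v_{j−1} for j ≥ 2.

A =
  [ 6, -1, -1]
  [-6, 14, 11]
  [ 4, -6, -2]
A Jordan chain for λ = 6 of length 3:
v_1 = (2, -4, 4)ᵀ
v_2 = (0, -6, 4)ᵀ
v_3 = (1, 0, 0)ᵀ

Let N = A − (6)·I. We want v_3 with N^3 v_3 = 0 but N^2 v_3 ≠ 0; then v_{j-1} := N · v_j for j = 3, …, 2.

Pick v_3 = (1, 0, 0)ᵀ.
Then v_2 = N · v_3 = (0, -6, 4)ᵀ.
Then v_1 = N · v_2 = (2, -4, 4)ᵀ.

Sanity check: (A − (6)·I) v_1 = (0, 0, 0)ᵀ = 0. ✓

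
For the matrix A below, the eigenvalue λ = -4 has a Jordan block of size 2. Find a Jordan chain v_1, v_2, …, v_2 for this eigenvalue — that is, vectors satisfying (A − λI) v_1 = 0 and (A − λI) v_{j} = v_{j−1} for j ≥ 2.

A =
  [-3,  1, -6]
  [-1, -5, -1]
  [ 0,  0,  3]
A Jordan chain for λ = -4 of length 2:
v_1 = (1, -1, 0)ᵀ
v_2 = (1, 0, 0)ᵀ

Let N = A − (-4)·I. We want v_2 with N^2 v_2 = 0 but N^1 v_2 ≠ 0; then v_{j-1} := N · v_j for j = 2, …, 2.

Pick v_2 = (1, 0, 0)ᵀ.
Then v_1 = N · v_2 = (1, -1, 0)ᵀ.

Sanity check: (A − (-4)·I) v_1 = (0, 0, 0)ᵀ = 0. ✓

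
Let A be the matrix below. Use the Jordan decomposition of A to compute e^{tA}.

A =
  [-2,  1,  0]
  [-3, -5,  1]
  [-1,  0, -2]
e^{tA} =
  [-t^2*exp(-3*t) + t*exp(-3*t) + exp(-3*t), -t^2*exp(-3*t)/2 + t*exp(-3*t), t^2*exp(-3*t)/2]
  [t^2*exp(-3*t) - 3*t*exp(-3*t), t^2*exp(-3*t)/2 - 2*t*exp(-3*t) + exp(-3*t), -t^2*exp(-3*t)/2 + t*exp(-3*t)]
  [-t^2*exp(-3*t) - t*exp(-3*t), -t^2*exp(-3*t)/2, t^2*exp(-3*t)/2 + t*exp(-3*t) + exp(-3*t)]

Strategy: write A = P · J · P⁻¹ where J is a Jordan canonical form, so e^{tA} = P · e^{tJ} · P⁻¹, and e^{tJ} can be computed block-by-block.

A has Jordan form
J =
  [-3,  1,  0]
  [ 0, -3,  1]
  [ 0,  0, -3]
(up to reordering of blocks).

Per-block formulas:
  For a 3×3 Jordan block J_3(-3): exp(t · J_3(-3)) = e^(-3t)·(I + t·N + (t^2/2)·N^2), where N is the 3×3 nilpotent shift.

After assembling e^{tJ} and conjugating by P, we get:

e^{tA} =
  [-t^2*exp(-3*t) + t*exp(-3*t) + exp(-3*t), -t^2*exp(-3*t)/2 + t*exp(-3*t), t^2*exp(-3*t)/2]
  [t^2*exp(-3*t) - 3*t*exp(-3*t), t^2*exp(-3*t)/2 - 2*t*exp(-3*t) + exp(-3*t), -t^2*exp(-3*t)/2 + t*exp(-3*t)]
  [-t^2*exp(-3*t) - t*exp(-3*t), -t^2*exp(-3*t)/2, t^2*exp(-3*t)/2 + t*exp(-3*t) + exp(-3*t)]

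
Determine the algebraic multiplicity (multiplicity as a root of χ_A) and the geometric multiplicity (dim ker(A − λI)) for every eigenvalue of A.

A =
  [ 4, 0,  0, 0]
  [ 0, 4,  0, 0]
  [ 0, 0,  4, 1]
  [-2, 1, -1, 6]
λ = 4: alg = 2, geom = 2; λ = 5: alg = 2, geom = 1

Step 1 — factor the characteristic polynomial to read off the algebraic multiplicities:
  χ_A(x) = (x - 5)^2*(x - 4)^2

Step 2 — compute geometric multiplicities via the rank-nullity identity g(λ) = n − rank(A − λI):
  rank(A − (4)·I) = 2, so dim ker(A − (4)·I) = n − 2 = 2
  rank(A − (5)·I) = 3, so dim ker(A − (5)·I) = n − 3 = 1

Summary:
  λ = 4: algebraic multiplicity = 2, geometric multiplicity = 2
  λ = 5: algebraic multiplicity = 2, geometric multiplicity = 1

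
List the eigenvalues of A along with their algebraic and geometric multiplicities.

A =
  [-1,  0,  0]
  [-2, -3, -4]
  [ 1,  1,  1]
λ = -1: alg = 3, geom = 2

Step 1 — factor the characteristic polynomial to read off the algebraic multiplicities:
  χ_A(x) = (x + 1)^3

Step 2 — compute geometric multiplicities via the rank-nullity identity g(λ) = n − rank(A − λI):
  rank(A − (-1)·I) = 1, so dim ker(A − (-1)·I) = n − 1 = 2

Summary:
  λ = -1: algebraic multiplicity = 3, geometric multiplicity = 2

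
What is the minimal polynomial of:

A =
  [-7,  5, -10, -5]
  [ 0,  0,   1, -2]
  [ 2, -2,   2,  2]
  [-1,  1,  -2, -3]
x^3 + 6*x^2 + 12*x + 8

The characteristic polynomial is χ_A(x) = (x + 2)^4, so the eigenvalues are known. The minimal polynomial is
  m_A(x) = Π_λ (x − λ)^{k_λ}
where k_λ is the size of the *largest* Jordan block for λ (equivalently, the smallest k with (A − λI)^k v = 0 for every generalised eigenvector v of λ).

  λ = -2: largest Jordan block has size 3, contributing (x + 2)^3

So m_A(x) = (x + 2)^3 = x^3 + 6*x^2 + 12*x + 8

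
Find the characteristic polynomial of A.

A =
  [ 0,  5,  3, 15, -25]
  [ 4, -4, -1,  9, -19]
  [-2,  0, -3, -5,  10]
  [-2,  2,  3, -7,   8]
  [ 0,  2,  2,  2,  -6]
x^5 + 20*x^4 + 160*x^3 + 640*x^2 + 1280*x + 1024

Expanding det(x·I − A) (e.g. by cofactor expansion or by noting that A is similar to its Jordan form J, which has the same characteristic polynomial as A) gives
  χ_A(x) = x^5 + 20*x^4 + 160*x^3 + 640*x^2 + 1280*x + 1024
which factors as (x + 4)^5. The eigenvalues (with algebraic multiplicities) are λ = -4 with multiplicity 5.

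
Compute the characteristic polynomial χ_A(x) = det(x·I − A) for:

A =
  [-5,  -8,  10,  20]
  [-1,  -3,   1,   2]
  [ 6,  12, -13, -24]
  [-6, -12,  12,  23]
x^4 - 2*x^3 - 12*x^2 - 14*x - 5

Expanding det(x·I − A) (e.g. by cofactor expansion or by noting that A is similar to its Jordan form J, which has the same characteristic polynomial as A) gives
  χ_A(x) = x^4 - 2*x^3 - 12*x^2 - 14*x - 5
which factors as (x - 5)*(x + 1)^3. The eigenvalues (with algebraic multiplicities) are λ = -1 with multiplicity 3, λ = 5 with multiplicity 1.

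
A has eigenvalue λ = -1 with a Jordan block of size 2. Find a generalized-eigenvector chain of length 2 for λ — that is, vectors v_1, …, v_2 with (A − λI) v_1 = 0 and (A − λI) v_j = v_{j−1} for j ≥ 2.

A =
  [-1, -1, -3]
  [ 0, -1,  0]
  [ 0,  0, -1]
A Jordan chain for λ = -1 of length 2:
v_1 = (-1, 0, 0)ᵀ
v_2 = (0, 1, 0)ᵀ

Let N = A − (-1)·I. We want v_2 with N^2 v_2 = 0 but N^1 v_2 ≠ 0; then v_{j-1} := N · v_j for j = 2, …, 2.

Pick v_2 = (0, 1, 0)ᵀ.
Then v_1 = N · v_2 = (-1, 0, 0)ᵀ.

Sanity check: (A − (-1)·I) v_1 = (0, 0, 0)ᵀ = 0. ✓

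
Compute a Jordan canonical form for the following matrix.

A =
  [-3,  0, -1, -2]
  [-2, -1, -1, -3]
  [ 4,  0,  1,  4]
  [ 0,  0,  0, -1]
J_2(-1) ⊕ J_2(-1)

The characteristic polynomial is
  det(x·I − A) = x^4 + 4*x^3 + 6*x^2 + 4*x + 1 = (x + 1)^4

Eigenvalues and multiplicities (the geometric multiplicity of λ is n − rank(A − λI), which equals the number of Jordan blocks for λ):
  λ = -1: algebraic multiplicity = 4, geometric multiplicity = 2

Determining the block sizes for each eigenvalue:
  λ = -1: with am = 4 and gm = 2, the partition is not yet determined (e.g. several partitions of 4 into 2 parts exist). Let N = A − (-1)·I. Computing rank(N^1) = 2, rank(N^2) = 0; the number of blocks of size ≥ j is rank(N^{j−1}) − rank(N^j), giving [2, 2]. So we have 2 block(s) of size 2 → block sizes [2, 2]

Assembling the blocks gives a Jordan form
J =
  [-1,  1,  0,  0]
  [ 0, -1,  0,  0]
  [ 0,  0, -1,  1]
  [ 0,  0,  0, -1]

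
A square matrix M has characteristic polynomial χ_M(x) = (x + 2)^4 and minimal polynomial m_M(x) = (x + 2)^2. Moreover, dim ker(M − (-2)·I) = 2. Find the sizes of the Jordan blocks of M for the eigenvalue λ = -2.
Block sizes for λ = -2: [2, 2]

Step 1 — from the characteristic polynomial, algebraic multiplicity of λ = -2 is 4. From dim ker(M − (-2)·I) = 2, there are exactly 2 Jordan blocks for λ = -2.
Step 2 — from the minimal polynomial, the factor (x + 2)^2 tells us the largest block for λ = -2 has size 2.
Step 3 — with total size 4, 2 blocks, and largest block 2, the block sizes (in nonincreasing order) are [2, 2].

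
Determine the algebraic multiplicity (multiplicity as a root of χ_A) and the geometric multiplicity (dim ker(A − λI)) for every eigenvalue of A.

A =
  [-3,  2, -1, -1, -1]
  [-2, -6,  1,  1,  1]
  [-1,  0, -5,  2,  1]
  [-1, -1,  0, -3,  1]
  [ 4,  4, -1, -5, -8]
λ = -5: alg = 5, geom = 2

Step 1 — factor the characteristic polynomial to read off the algebraic multiplicities:
  χ_A(x) = (x + 5)^5

Step 2 — compute geometric multiplicities via the rank-nullity identity g(λ) = n − rank(A − λI):
  rank(A − (-5)·I) = 3, so dim ker(A − (-5)·I) = n − 3 = 2

Summary:
  λ = -5: algebraic multiplicity = 5, geometric multiplicity = 2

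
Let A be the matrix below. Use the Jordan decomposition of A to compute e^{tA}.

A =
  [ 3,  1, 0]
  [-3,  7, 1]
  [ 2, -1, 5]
e^{tA} =
  [t^2*exp(5*t)/2 - 2*t*exp(5*t) + exp(5*t), t*exp(5*t), t^2*exp(5*t)/2]
  [t^2*exp(5*t) - 3*t*exp(5*t), 2*t*exp(5*t) + exp(5*t), t^2*exp(5*t) + t*exp(5*t)]
  [-t^2*exp(5*t)/2 + 2*t*exp(5*t), -t*exp(5*t), -t^2*exp(5*t)/2 + exp(5*t)]

Strategy: write A = P · J · P⁻¹ where J is a Jordan canonical form, so e^{tA} = P · e^{tJ} · P⁻¹, and e^{tJ} can be computed block-by-block.

A has Jordan form
J =
  [5, 1, 0]
  [0, 5, 1]
  [0, 0, 5]
(up to reordering of blocks).

Per-block formulas:
  For a 3×3 Jordan block J_3(5): exp(t · J_3(5)) = e^(5t)·(I + t·N + (t^2/2)·N^2), where N is the 3×3 nilpotent shift.

After assembling e^{tJ} and conjugating by P, we get:

e^{tA} =
  [t^2*exp(5*t)/2 - 2*t*exp(5*t) + exp(5*t), t*exp(5*t), t^2*exp(5*t)/2]
  [t^2*exp(5*t) - 3*t*exp(5*t), 2*t*exp(5*t) + exp(5*t), t^2*exp(5*t) + t*exp(5*t)]
  [-t^2*exp(5*t)/2 + 2*t*exp(5*t), -t*exp(5*t), -t^2*exp(5*t)/2 + exp(5*t)]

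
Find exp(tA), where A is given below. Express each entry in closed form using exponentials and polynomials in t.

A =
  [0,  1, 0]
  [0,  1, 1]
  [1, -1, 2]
e^{tA} =
  [t^2*exp(t)/2 - t*exp(t) + exp(t), -t^2*exp(t)/2 + t*exp(t), t^2*exp(t)/2]
  [t^2*exp(t)/2, -t^2*exp(t)/2 + exp(t), t^2*exp(t)/2 + t*exp(t)]
  [t*exp(t), -t*exp(t), t*exp(t) + exp(t)]

Strategy: write A = P · J · P⁻¹ where J is a Jordan canonical form, so e^{tA} = P · e^{tJ} · P⁻¹, and e^{tJ} can be computed block-by-block.

A has Jordan form
J =
  [1, 1, 0]
  [0, 1, 1]
  [0, 0, 1]
(up to reordering of blocks).

Per-block formulas:
  For a 3×3 Jordan block J_3(1): exp(t · J_3(1)) = e^(1t)·(I + t·N + (t^2/2)·N^2), where N is the 3×3 nilpotent shift.

After assembling e^{tJ} and conjugating by P, we get:

e^{tA} =
  [t^2*exp(t)/2 - t*exp(t) + exp(t), -t^2*exp(t)/2 + t*exp(t), t^2*exp(t)/2]
  [t^2*exp(t)/2, -t^2*exp(t)/2 + exp(t), t^2*exp(t)/2 + t*exp(t)]
  [t*exp(t), -t*exp(t), t*exp(t) + exp(t)]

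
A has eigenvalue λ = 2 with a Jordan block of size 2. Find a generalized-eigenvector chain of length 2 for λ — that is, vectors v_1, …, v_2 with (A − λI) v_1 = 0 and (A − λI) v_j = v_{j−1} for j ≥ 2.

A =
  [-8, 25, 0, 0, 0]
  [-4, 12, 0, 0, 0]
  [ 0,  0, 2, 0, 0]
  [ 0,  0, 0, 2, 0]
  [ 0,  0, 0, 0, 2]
A Jordan chain for λ = 2 of length 2:
v_1 = (-10, -4, 0, 0, 0)ᵀ
v_2 = (1, 0, 0, 0, 0)ᵀ

Let N = A − (2)·I. We want v_2 with N^2 v_2 = 0 but N^1 v_2 ≠ 0; then v_{j-1} := N · v_j for j = 2, …, 2.

Pick v_2 = (1, 0, 0, 0, 0)ᵀ.
Then v_1 = N · v_2 = (-10, -4, 0, 0, 0)ᵀ.

Sanity check: (A − (2)·I) v_1 = (0, 0, 0, 0, 0)ᵀ = 0. ✓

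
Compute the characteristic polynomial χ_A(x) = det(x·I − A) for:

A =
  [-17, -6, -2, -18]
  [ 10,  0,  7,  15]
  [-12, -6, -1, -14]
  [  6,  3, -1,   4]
x^4 + 14*x^3 + 72*x^2 + 162*x + 135

Expanding det(x·I − A) (e.g. by cofactor expansion or by noting that A is similar to its Jordan form J, which has the same characteristic polynomial as A) gives
  χ_A(x) = x^4 + 14*x^3 + 72*x^2 + 162*x + 135
which factors as (x + 3)^3*(x + 5). The eigenvalues (with algebraic multiplicities) are λ = -5 with multiplicity 1, λ = -3 with multiplicity 3.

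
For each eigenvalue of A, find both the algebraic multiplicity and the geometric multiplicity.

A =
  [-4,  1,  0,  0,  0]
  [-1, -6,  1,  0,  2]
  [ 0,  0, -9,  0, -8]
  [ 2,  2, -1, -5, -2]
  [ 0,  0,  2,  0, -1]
λ = -5: alg = 5, geom = 3

Step 1 — factor the characteristic polynomial to read off the algebraic multiplicities:
  χ_A(x) = (x + 5)^5

Step 2 — compute geometric multiplicities via the rank-nullity identity g(λ) = n − rank(A − λI):
  rank(A − (-5)·I) = 2, so dim ker(A − (-5)·I) = n − 2 = 3

Summary:
  λ = -5: algebraic multiplicity = 5, geometric multiplicity = 3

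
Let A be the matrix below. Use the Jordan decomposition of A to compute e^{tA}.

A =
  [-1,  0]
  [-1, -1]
e^{tA} =
  [exp(-t), 0]
  [-t*exp(-t), exp(-t)]

Strategy: write A = P · J · P⁻¹ where J is a Jordan canonical form, so e^{tA} = P · e^{tJ} · P⁻¹, and e^{tJ} can be computed block-by-block.

A has Jordan form
J =
  [-1,  1]
  [ 0, -1]
(up to reordering of blocks).

Per-block formulas:
  For a 2×2 Jordan block J_2(-1): exp(t · J_2(-1)) = e^(-1t)·(I + t·N), where N is the 2×2 nilpotent shift.

After assembling e^{tJ} and conjugating by P, we get:

e^{tA} =
  [exp(-t), 0]
  [-t*exp(-t), exp(-t)]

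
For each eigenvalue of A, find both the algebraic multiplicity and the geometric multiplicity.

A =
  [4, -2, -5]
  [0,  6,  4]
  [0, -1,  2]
λ = 4: alg = 3, geom = 1

Step 1 — factor the characteristic polynomial to read off the algebraic multiplicities:
  χ_A(x) = (x - 4)^3

Step 2 — compute geometric multiplicities via the rank-nullity identity g(λ) = n − rank(A − λI):
  rank(A − (4)·I) = 2, so dim ker(A − (4)·I) = n − 2 = 1

Summary:
  λ = 4: algebraic multiplicity = 3, geometric multiplicity = 1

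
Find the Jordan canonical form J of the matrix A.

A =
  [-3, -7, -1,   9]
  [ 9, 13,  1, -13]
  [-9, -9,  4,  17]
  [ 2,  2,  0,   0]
J_1(2) ⊕ J_3(4)

The characteristic polynomial is
  det(x·I − A) = x^4 - 14*x^3 + 72*x^2 - 160*x + 128 = (x - 4)^3*(x - 2)

Eigenvalues and multiplicities (the geometric multiplicity of λ is n − rank(A − λI), which equals the number of Jordan blocks for λ):
  λ = 2: algebraic multiplicity = 1, geometric multiplicity = 1
  λ = 4: algebraic multiplicity = 3, geometric multiplicity = 1

Determining the block sizes for each eigenvalue:
  λ = 2: one block (gm = 1), so the single block has size am = 1 → block sizes [1]
  λ = 4: one block (gm = 1), so the single block has size am = 3 → block sizes [3]

Assembling the blocks gives a Jordan form
J =
  [2, 0, 0, 0]
  [0, 4, 1, 0]
  [0, 0, 4, 1]
  [0, 0, 0, 4]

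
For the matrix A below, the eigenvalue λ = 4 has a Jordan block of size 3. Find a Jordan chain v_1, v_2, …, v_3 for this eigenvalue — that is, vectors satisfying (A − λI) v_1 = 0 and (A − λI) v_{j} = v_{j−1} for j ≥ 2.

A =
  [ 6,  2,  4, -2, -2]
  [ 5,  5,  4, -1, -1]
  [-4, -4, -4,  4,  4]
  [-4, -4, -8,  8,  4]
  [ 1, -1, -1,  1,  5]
A Jordan chain for λ = 4 of length 3:
v_1 = (4, 2, -8, -8, -2)ᵀ
v_2 = (2, 5, -4, -4, 1)ᵀ
v_3 = (1, 0, 0, 0, 0)ᵀ

Let N = A − (4)·I. We want v_3 with N^3 v_3 = 0 but N^2 v_3 ≠ 0; then v_{j-1} := N · v_j for j = 3, …, 2.

Pick v_3 = (1, 0, 0, 0, 0)ᵀ.
Then v_2 = N · v_3 = (2, 5, -4, -4, 1)ᵀ.
Then v_1 = N · v_2 = (4, 2, -8, -8, -2)ᵀ.

Sanity check: (A − (4)·I) v_1 = (0, 0, 0, 0, 0)ᵀ = 0. ✓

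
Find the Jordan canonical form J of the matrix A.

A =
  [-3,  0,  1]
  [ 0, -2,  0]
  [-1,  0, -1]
J_2(-2) ⊕ J_1(-2)

The characteristic polynomial is
  det(x·I − A) = x^3 + 6*x^2 + 12*x + 8 = (x + 2)^3

Eigenvalues and multiplicities (the geometric multiplicity of λ is n − rank(A − λI), which equals the number of Jordan blocks for λ):
  λ = -2: algebraic multiplicity = 3, geometric multiplicity = 2

Determining the block sizes for each eigenvalue:
  λ = -2: 2 blocks summing to 3 forces exactly one block of size 2 and the rest size 1 → block sizes [2, 1]

Assembling the blocks gives a Jordan form
J =
  [-2,  1,  0]
  [ 0, -2,  0]
  [ 0,  0, -2]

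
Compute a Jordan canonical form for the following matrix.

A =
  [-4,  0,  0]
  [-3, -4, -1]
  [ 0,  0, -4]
J_2(-4) ⊕ J_1(-4)

The characteristic polynomial is
  det(x·I − A) = x^3 + 12*x^2 + 48*x + 64 = (x + 4)^3

Eigenvalues and multiplicities (the geometric multiplicity of λ is n − rank(A − λI), which equals the number of Jordan blocks for λ):
  λ = -4: algebraic multiplicity = 3, geometric multiplicity = 2

Determining the block sizes for each eigenvalue:
  λ = -4: 2 blocks summing to 3 forces exactly one block of size 2 and the rest size 1 → block sizes [2, 1]

Assembling the blocks gives a Jordan form
J =
  [-4,  1,  0]
  [ 0, -4,  0]
  [ 0,  0, -4]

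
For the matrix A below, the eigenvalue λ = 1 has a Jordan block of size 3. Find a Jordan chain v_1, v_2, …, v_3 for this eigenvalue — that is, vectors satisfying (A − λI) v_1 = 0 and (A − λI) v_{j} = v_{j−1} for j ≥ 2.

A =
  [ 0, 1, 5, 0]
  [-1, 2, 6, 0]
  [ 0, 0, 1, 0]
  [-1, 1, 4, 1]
A Jordan chain for λ = 1 of length 3:
v_1 = (1, 1, 0, 1)ᵀ
v_2 = (5, 6, 0, 4)ᵀ
v_3 = (0, 0, 1, 0)ᵀ

Let N = A − (1)·I. We want v_3 with N^3 v_3 = 0 but N^2 v_3 ≠ 0; then v_{j-1} := N · v_j for j = 3, …, 2.

Pick v_3 = (0, 0, 1, 0)ᵀ.
Then v_2 = N · v_3 = (5, 6, 0, 4)ᵀ.
Then v_1 = N · v_2 = (1, 1, 0, 1)ᵀ.

Sanity check: (A − (1)·I) v_1 = (0, 0, 0, 0)ᵀ = 0. ✓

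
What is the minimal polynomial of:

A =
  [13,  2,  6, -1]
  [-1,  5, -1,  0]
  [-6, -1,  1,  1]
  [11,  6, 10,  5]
x^2 - 12*x + 36

The characteristic polynomial is χ_A(x) = (x - 6)^4, so the eigenvalues are known. The minimal polynomial is
  m_A(x) = Π_λ (x − λ)^{k_λ}
where k_λ is the size of the *largest* Jordan block for λ (equivalently, the smallest k with (A − λI)^k v = 0 for every generalised eigenvector v of λ).

  λ = 6: largest Jordan block has size 2, contributing (x − 6)^2

So m_A(x) = (x - 6)^2 = x^2 - 12*x + 36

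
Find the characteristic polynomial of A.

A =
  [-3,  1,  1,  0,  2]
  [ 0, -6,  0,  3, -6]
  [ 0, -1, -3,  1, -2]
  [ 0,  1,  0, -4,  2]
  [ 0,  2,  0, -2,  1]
x^5 + 15*x^4 + 90*x^3 + 270*x^2 + 405*x + 243

Expanding det(x·I − A) (e.g. by cofactor expansion or by noting that A is similar to its Jordan form J, which has the same characteristic polynomial as A) gives
  χ_A(x) = x^5 + 15*x^4 + 90*x^3 + 270*x^2 + 405*x + 243
which factors as (x + 3)^5. The eigenvalues (with algebraic multiplicities) are λ = -3 with multiplicity 5.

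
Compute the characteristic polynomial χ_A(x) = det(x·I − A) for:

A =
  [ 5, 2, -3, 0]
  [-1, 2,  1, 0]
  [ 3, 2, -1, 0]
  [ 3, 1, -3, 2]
x^4 - 8*x^3 + 24*x^2 - 32*x + 16

Expanding det(x·I − A) (e.g. by cofactor expansion or by noting that A is similar to its Jordan form J, which has the same characteristic polynomial as A) gives
  χ_A(x) = x^4 - 8*x^3 + 24*x^2 - 32*x + 16
which factors as (x - 2)^4. The eigenvalues (with algebraic multiplicities) are λ = 2 with multiplicity 4.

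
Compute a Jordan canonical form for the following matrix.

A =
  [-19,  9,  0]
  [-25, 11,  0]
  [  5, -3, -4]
J_2(-4) ⊕ J_1(-4)

The characteristic polynomial is
  det(x·I − A) = x^3 + 12*x^2 + 48*x + 64 = (x + 4)^3

Eigenvalues and multiplicities (the geometric multiplicity of λ is n − rank(A − λI), which equals the number of Jordan blocks for λ):
  λ = -4: algebraic multiplicity = 3, geometric multiplicity = 2

Determining the block sizes for each eigenvalue:
  λ = -4: 2 blocks summing to 3 forces exactly one block of size 2 and the rest size 1 → block sizes [2, 1]

Assembling the blocks gives a Jordan form
J =
  [-4,  1,  0]
  [ 0, -4,  0]
  [ 0,  0, -4]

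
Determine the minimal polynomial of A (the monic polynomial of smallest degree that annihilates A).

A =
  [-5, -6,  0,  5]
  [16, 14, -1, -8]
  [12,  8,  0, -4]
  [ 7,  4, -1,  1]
x^4 - 10*x^3 + 36*x^2 - 56*x + 32

The characteristic polynomial is χ_A(x) = (x - 4)*(x - 2)^3, so the eigenvalues are known. The minimal polynomial is
  m_A(x) = Π_λ (x − λ)^{k_λ}
where k_λ is the size of the *largest* Jordan block for λ (equivalently, the smallest k with (A − λI)^k v = 0 for every generalised eigenvector v of λ).

  λ = 2: largest Jordan block has size 3, contributing (x − 2)^3
  λ = 4: largest Jordan block has size 1, contributing (x − 4)

So m_A(x) = (x - 4)*(x - 2)^3 = x^4 - 10*x^3 + 36*x^2 - 56*x + 32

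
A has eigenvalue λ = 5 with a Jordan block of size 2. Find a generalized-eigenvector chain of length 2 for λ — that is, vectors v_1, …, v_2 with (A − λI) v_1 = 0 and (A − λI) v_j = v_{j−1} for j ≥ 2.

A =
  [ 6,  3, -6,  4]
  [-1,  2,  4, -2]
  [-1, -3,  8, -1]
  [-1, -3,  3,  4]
A Jordan chain for λ = 5 of length 2:
v_1 = (1, -1, -1, -1)ᵀ
v_2 = (1, 0, 0, 0)ᵀ

Let N = A − (5)·I. We want v_2 with N^2 v_2 = 0 but N^1 v_2 ≠ 0; then v_{j-1} := N · v_j for j = 2, …, 2.

Pick v_2 = (1, 0, 0, 0)ᵀ.
Then v_1 = N · v_2 = (1, -1, -1, -1)ᵀ.

Sanity check: (A − (5)·I) v_1 = (0, 0, 0, 0)ᵀ = 0. ✓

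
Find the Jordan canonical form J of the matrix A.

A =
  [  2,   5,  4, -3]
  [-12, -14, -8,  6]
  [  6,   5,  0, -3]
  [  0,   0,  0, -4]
J_2(-4) ⊕ J_1(-4) ⊕ J_1(-4)

The characteristic polynomial is
  det(x·I − A) = x^4 + 16*x^3 + 96*x^2 + 256*x + 256 = (x + 4)^4

Eigenvalues and multiplicities (the geometric multiplicity of λ is n − rank(A − λI), which equals the number of Jordan blocks for λ):
  λ = -4: algebraic multiplicity = 4, geometric multiplicity = 3

Determining the block sizes for each eigenvalue:
  λ = -4: 3 blocks summing to 4 forces exactly one block of size 2 and the rest size 1 → block sizes [2, 1, 1]

Assembling the blocks gives a Jordan form
J =
  [-4,  1,  0,  0]
  [ 0, -4,  0,  0]
  [ 0,  0, -4,  0]
  [ 0,  0,  0, -4]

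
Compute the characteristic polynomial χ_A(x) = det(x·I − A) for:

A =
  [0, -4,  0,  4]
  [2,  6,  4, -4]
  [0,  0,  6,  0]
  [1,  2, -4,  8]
x^4 - 20*x^3 + 144*x^2 - 432*x + 432

Expanding det(x·I − A) (e.g. by cofactor expansion or by noting that A is similar to its Jordan form J, which has the same characteristic polynomial as A) gives
  χ_A(x) = x^4 - 20*x^3 + 144*x^2 - 432*x + 432
which factors as (x - 6)^3*(x - 2). The eigenvalues (with algebraic multiplicities) are λ = 2 with multiplicity 1, λ = 6 with multiplicity 3.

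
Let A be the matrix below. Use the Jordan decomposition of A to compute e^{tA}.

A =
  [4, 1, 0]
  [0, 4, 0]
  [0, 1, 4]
e^{tA} =
  [exp(4*t), t*exp(4*t), 0]
  [0, exp(4*t), 0]
  [0, t*exp(4*t), exp(4*t)]

Strategy: write A = P · J · P⁻¹ where J is a Jordan canonical form, so e^{tA} = P · e^{tJ} · P⁻¹, and e^{tJ} can be computed block-by-block.

A has Jordan form
J =
  [4, 1, 0]
  [0, 4, 0]
  [0, 0, 4]
(up to reordering of blocks).

Per-block formulas:
  For a 1×1 block at λ = 4: exp(t · [4]) = [e^(4t)].
  For a 2×2 Jordan block J_2(4): exp(t · J_2(4)) = e^(4t)·(I + t·N), where N is the 2×2 nilpotent shift.

After assembling e^{tJ} and conjugating by P, we get:

e^{tA} =
  [exp(4*t), t*exp(4*t), 0]
  [0, exp(4*t), 0]
  [0, t*exp(4*t), exp(4*t)]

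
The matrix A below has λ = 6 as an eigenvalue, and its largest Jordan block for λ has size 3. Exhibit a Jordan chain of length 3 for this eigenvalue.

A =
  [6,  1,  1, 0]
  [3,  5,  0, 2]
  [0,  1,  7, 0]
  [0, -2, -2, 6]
A Jordan chain for λ = 6 of length 3:
v_1 = (3, -3, 3, -6)ᵀ
v_2 = (0, 3, 0, 0)ᵀ
v_3 = (1, 0, 0, 0)ᵀ

Let N = A − (6)·I. We want v_3 with N^3 v_3 = 0 but N^2 v_3 ≠ 0; then v_{j-1} := N · v_j for j = 3, …, 2.

Pick v_3 = (1, 0, 0, 0)ᵀ.
Then v_2 = N · v_3 = (0, 3, 0, 0)ᵀ.
Then v_1 = N · v_2 = (3, -3, 3, -6)ᵀ.

Sanity check: (A − (6)·I) v_1 = (0, 0, 0, 0)ᵀ = 0. ✓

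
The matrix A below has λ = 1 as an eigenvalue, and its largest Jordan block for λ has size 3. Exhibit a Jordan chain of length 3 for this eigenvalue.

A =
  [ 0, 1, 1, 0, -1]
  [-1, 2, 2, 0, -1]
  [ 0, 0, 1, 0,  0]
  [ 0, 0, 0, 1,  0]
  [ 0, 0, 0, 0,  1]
A Jordan chain for λ = 1 of length 3:
v_1 = (1, 1, 0, 0, 0)ᵀ
v_2 = (1, 2, 0, 0, 0)ᵀ
v_3 = (0, 0, 1, 0, 0)ᵀ

Let N = A − (1)·I. We want v_3 with N^3 v_3 = 0 but N^2 v_3 ≠ 0; then v_{j-1} := N · v_j for j = 3, …, 2.

Pick v_3 = (0, 0, 1, 0, 0)ᵀ.
Then v_2 = N · v_3 = (1, 2, 0, 0, 0)ᵀ.
Then v_1 = N · v_2 = (1, 1, 0, 0, 0)ᵀ.

Sanity check: (A − (1)·I) v_1 = (0, 0, 0, 0, 0)ᵀ = 0. ✓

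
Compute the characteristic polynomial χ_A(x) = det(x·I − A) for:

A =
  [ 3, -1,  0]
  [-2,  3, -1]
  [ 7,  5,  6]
x^3 - 12*x^2 + 48*x - 64

Expanding det(x·I − A) (e.g. by cofactor expansion or by noting that A is similar to its Jordan form J, which has the same characteristic polynomial as A) gives
  χ_A(x) = x^3 - 12*x^2 + 48*x - 64
which factors as (x - 4)^3. The eigenvalues (with algebraic multiplicities) are λ = 4 with multiplicity 3.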